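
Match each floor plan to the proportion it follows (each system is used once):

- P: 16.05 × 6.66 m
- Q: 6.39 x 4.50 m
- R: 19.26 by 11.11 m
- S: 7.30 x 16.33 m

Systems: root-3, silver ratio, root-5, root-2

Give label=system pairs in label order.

P=silver ratio, Q=root-2, R=root-3, S=root-5

Ratios: P ≈ 2.410; Q ≈ 1.420; R ≈ 1.734; S ≈ 2.237.
Targets: root-3 ≈ 1.732; silver ratio ≈ 2.414; root-5 ≈ 2.236; root-2 ≈ 1.414.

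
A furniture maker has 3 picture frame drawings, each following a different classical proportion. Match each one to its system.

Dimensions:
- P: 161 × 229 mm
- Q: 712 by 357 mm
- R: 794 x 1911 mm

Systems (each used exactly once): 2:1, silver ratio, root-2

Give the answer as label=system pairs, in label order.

Ratios: P ≈ 1.422; Q ≈ 1.994; R ≈ 2.407.
Targets: 2:1 ≈ 2.000; silver ratio ≈ 2.414; root-2 ≈ 1.414.

P=root-2, Q=2:1, R=silver ratio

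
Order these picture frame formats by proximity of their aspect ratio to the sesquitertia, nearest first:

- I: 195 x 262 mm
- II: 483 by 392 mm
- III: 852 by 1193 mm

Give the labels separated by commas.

I, III, II

I: 262/195 ≈ 1.344 → |1.344 − 1.333| = 0.011
II: 483/392 ≈ 1.232 → |1.232 − 1.333| = 0.101
III: 1193/852 ≈ 1.400 → |1.400 − 1.333| = 0.067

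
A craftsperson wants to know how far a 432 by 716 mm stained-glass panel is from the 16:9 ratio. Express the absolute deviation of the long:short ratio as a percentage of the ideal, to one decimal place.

6.8%

Ratio = 716 / 432 ≈ 1.6574.
Ideal 16:9 ≈ 1.7778. |1.6574 − 1.7778| / 1.7778 ≈ 6.77% → 6.8%.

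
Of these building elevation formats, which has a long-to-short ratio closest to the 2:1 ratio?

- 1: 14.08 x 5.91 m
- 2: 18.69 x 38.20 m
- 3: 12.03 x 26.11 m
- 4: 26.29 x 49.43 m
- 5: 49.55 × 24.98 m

5

Target 2:1 ≈ 2.000.
1: 2.382 (Δ0.382)  2: 2.044 (Δ0.044)  3: 2.170 (Δ0.170)  4: 1.880 (Δ0.120)  5: 1.984 (Δ0.016)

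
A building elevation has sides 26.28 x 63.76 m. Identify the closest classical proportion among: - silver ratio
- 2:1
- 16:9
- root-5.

silver ratio

63.76/26.28 ≈ 2.426. Nearest candidates are silver ratio (2.414, off by 0.012) and root-5 (2.236, off by 0.190).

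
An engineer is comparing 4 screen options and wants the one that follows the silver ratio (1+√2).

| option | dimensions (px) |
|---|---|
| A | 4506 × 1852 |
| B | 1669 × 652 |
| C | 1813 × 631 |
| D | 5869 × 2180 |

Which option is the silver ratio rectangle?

A

Ratios (long/short): A ≈ 2.433; B ≈ 2.560; C ≈ 2.873; D ≈ 2.692.
silver ratio ≈ 2.414; option A is nearest (Δ 0.019).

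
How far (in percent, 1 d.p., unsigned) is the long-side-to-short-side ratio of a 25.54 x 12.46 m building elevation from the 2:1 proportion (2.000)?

2.5%

Ratio = 25.54 / 12.46 ≈ 2.0498.
Ideal 2:1 = 2.0000. |2.0498 − 2.0000| / 2.0000 ≈ 2.49% → 2.5%.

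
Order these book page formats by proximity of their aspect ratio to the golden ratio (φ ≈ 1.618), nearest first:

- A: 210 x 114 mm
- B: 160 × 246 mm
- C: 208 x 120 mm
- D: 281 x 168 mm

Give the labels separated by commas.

Ratios: A = 210 / 114 ≈ 1.842; B = 246 / 160 ≈ 1.538; C = 208 / 120 ≈ 1.733; D = 281 / 168 ≈ 1.673.
|Δ from 1.618|: A 0.224; B 0.080; C 0.115; D 0.055.

D, B, C, A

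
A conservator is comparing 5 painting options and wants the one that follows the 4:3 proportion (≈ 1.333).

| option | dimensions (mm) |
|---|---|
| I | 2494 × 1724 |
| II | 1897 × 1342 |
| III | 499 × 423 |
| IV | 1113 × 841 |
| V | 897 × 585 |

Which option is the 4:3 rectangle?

Target 4:3 ≈ 1.333.
I: 1.447 (Δ0.114)  II: 1.414 (Δ0.081)  III: 1.180 (Δ0.153)  IV: 1.323 (Δ0.010)  V: 1.533 (Δ0.200)

IV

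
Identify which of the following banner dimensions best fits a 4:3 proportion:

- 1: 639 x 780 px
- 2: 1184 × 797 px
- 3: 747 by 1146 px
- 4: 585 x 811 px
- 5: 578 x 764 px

Ratios (long/short): 1 ≈ 1.221; 2 ≈ 1.486; 3 ≈ 1.534; 4 ≈ 1.386; 5 ≈ 1.322.
4:3 ≈ 1.333; option 5 is nearest (Δ 0.011).

5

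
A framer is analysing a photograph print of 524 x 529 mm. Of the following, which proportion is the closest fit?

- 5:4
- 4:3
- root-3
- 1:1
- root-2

Ratio = 529 / 524 ≈ 1.010.
Distances: 5:4 1.250 (Δ 0.240); 4:3 1.333 (Δ 0.323); root-3 1.732 (Δ 0.722); 1:1 1.000 (Δ 0.010); root-2 1.414 (Δ 0.404).

1:1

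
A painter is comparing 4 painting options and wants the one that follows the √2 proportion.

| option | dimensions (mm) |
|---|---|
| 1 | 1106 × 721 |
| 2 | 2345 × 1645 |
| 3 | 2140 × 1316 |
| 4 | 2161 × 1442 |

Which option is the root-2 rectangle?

2

Target root-2 ≈ 1.414.
1: 1.534 (Δ0.120)  2: 1.426 (Δ0.012)  3: 1.626 (Δ0.212)  4: 1.499 (Δ0.085)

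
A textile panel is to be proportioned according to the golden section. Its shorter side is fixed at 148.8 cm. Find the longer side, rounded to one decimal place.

240.8 cm

golden ratio ≈ 1.61803.
Longer side = 148.8 × 1.61803 ≈ 240.763 → 240.8 cm.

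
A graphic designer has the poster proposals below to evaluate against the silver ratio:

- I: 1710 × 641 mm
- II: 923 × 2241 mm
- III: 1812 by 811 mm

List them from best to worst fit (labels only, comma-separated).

I: 1710/641 ≈ 2.668 → |2.668 − 2.414| = 0.254
II: 2241/923 ≈ 2.428 → |2.428 − 2.414| = 0.014
III: 1812/811 ≈ 2.234 → |2.234 − 2.414| = 0.180

II, III, I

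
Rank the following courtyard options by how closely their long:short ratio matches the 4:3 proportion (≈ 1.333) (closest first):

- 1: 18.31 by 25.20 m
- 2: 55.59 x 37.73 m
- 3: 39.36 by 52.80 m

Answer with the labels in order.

3, 1, 2

1: 25.20/18.31 ≈ 1.376 → |1.376 − 1.333| = 0.043
2: 55.59/37.73 ≈ 1.473 → |1.473 − 1.333| = 0.140
3: 52.80/39.36 ≈ 1.341 → |1.341 − 1.333| = 0.008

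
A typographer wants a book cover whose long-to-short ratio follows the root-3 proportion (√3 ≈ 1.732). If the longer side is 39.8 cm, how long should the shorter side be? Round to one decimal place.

root-3 ≈ 1.73205.
Shorter side = 39.8 ÷ 1.73205 ≈ 22.979 → 23.0 cm.

23.0 cm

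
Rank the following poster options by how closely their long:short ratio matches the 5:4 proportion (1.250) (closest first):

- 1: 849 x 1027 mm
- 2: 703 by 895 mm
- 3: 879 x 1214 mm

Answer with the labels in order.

Ratios: 1 = 1027 / 849 ≈ 1.210; 2 = 895 / 703 ≈ 1.273; 3 = 1214 / 879 ≈ 1.381.
|Δ from 1.250|: 1 0.040; 2 0.023; 3 0.131.

2, 1, 3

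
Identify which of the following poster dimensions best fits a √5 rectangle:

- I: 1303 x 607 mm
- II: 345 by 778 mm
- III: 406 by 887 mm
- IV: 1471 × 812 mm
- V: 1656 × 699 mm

Target root-5 ≈ 2.236.
I: 2.147 (Δ0.089)  II: 2.255 (Δ0.019)  III: 2.185 (Δ0.051)  IV: 1.812 (Δ0.424)  V: 2.369 (Δ0.133)

II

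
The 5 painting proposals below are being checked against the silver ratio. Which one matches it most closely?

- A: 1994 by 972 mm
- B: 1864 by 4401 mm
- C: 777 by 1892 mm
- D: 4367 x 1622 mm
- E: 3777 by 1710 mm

C

Ratios (long/short): A ≈ 2.051; B ≈ 2.361; C ≈ 2.435; D ≈ 2.692; E ≈ 2.209.
silver ratio ≈ 2.414; option C is nearest (Δ 0.021).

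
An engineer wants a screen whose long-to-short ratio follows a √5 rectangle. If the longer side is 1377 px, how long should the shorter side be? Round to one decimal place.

615.8 px

root-5 ≈ 2.23607.
Shorter side = 1377 ÷ 2.23607 ≈ 615.813 → 615.8 px.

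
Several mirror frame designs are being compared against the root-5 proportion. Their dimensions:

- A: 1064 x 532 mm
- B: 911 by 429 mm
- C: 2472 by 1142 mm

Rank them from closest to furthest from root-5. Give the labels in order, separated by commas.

A: 1064/532 ≈ 2.000 → |2.000 − 2.236| = 0.236
B: 911/429 ≈ 2.124 → |2.124 − 2.236| = 0.112
C: 2472/1142 ≈ 2.165 → |2.165 − 2.236| = 0.071

C, B, A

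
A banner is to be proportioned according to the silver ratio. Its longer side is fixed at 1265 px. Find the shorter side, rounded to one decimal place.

silver ratio ≈ 2.41421.
Shorter side = 1265 ÷ 2.41421 ≈ 523.981 → 524.0 px.

524.0 px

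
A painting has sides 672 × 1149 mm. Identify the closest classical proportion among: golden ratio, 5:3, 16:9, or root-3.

Ratio = 1149 / 672 ≈ 1.710.
Distances: golden ratio 1.618 (Δ 0.092); 5:3 1.667 (Δ 0.043); 16:9 1.778 (Δ 0.068); root-3 1.732 (Δ 0.022).

root-3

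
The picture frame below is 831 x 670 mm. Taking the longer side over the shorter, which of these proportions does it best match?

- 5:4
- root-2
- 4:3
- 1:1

831/670 ≈ 1.240. Nearest candidates are 5:4 (1.250, off by 0.010) and 4:3 (1.333, off by 0.093).

5:4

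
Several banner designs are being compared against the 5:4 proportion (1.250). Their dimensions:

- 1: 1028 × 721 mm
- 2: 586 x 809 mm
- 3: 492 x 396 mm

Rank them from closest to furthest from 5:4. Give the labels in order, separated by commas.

3, 2, 1

Ratios: 1 = 1028 / 721 ≈ 1.426; 2 = 809 / 586 ≈ 1.381; 3 = 492 / 396 ≈ 1.242.
|Δ from 1.250|: 1 0.176; 2 0.131; 3 0.008.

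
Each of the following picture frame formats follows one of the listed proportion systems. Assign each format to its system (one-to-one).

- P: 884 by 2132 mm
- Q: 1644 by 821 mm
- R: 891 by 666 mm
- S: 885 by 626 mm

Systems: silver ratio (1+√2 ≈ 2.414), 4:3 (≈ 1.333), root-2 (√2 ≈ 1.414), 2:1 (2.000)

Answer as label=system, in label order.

Ratios: P ≈ 2.412; Q ≈ 2.002; R ≈ 1.338; S ≈ 1.414.
Targets: silver ratio ≈ 2.414; 4:3 ≈ 1.333; root-2 ≈ 1.414; 2:1 ≈ 2.000.

P=silver ratio, Q=2:1, R=4:3, S=root-2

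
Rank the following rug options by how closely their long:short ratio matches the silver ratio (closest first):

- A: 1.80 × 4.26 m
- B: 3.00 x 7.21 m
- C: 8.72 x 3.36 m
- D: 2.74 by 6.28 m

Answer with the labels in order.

Ratios: A = 4.26 / 1.80 ≈ 2.367; B = 7.21 / 3.00 ≈ 2.403; C = 8.72 / 3.36 ≈ 2.595; D = 6.28 / 2.74 ≈ 2.292.
|Δ from 2.414|: A 0.047; B 0.011; C 0.181; D 0.122.

B, A, D, C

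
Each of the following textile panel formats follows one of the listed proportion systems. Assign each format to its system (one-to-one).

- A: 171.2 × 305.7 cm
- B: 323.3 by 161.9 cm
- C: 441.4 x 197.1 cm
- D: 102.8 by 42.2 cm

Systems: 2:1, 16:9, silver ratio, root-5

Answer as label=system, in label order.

Ratios: A ≈ 1.786; B ≈ 1.997; C ≈ 2.239; D ≈ 2.436.
Targets: 2:1 ≈ 2.000; 16:9 ≈ 1.778; silver ratio ≈ 2.414; root-5 ≈ 2.236.

A=16:9, B=2:1, C=root-5, D=silver ratio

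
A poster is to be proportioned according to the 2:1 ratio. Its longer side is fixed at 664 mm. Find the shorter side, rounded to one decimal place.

332.0 mm

2:1 = 2.00000.
Shorter side = 664 ÷ 2.00000 ≈ 332.000 → 332.0 mm.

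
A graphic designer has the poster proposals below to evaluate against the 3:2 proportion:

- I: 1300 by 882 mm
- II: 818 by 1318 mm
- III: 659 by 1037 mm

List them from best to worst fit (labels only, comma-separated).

I: 1300/882 ≈ 1.474 → |1.474 − 1.500| = 0.026
II: 1318/818 ≈ 1.611 → |1.611 − 1.500| = 0.111
III: 1037/659 ≈ 1.574 → |1.574 − 1.500| = 0.074

I, III, II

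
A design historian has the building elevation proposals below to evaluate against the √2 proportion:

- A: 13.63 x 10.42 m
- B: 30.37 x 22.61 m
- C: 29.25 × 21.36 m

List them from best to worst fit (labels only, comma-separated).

Ratios: A = 13.63 / 10.42 ≈ 1.308; B = 30.37 / 22.61 ≈ 1.343; C = 29.25 / 21.36 ≈ 1.369.
|Δ from 1.414|: A 0.106; B 0.071; C 0.045.

C, B, A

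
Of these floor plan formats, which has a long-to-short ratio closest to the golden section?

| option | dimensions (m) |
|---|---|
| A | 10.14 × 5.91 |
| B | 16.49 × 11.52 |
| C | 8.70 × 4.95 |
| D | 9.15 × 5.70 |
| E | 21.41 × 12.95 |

Ratios (long/short): A ≈ 1.716; B ≈ 1.431; C ≈ 1.758; D ≈ 1.605; E ≈ 1.653.
golden ratio ≈ 1.618; option D is nearest (Δ 0.013).

D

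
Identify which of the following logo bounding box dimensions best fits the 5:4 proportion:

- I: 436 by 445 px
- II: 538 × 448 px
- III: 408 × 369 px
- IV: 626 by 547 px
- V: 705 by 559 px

Target 5:4 ≈ 1.250.
I: 1.021 (Δ0.229)  II: 1.201 (Δ0.049)  III: 1.106 (Δ0.144)  IV: 1.144 (Δ0.106)  V: 1.261 (Δ0.011)

V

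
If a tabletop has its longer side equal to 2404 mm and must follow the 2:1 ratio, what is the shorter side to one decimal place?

1202.0 mm

2:1 = 2.00000.
Shorter side = 2404 ÷ 2.00000 ≈ 1202.000 → 1202.0 mm.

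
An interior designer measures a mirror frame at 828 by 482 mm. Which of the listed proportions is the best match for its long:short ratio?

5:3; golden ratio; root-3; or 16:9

root-3

Ratio = 828 / 482 ≈ 1.718.
Distances: 5:3 1.667 (Δ 0.051); golden ratio 1.618 (Δ 0.100); root-3 1.732 (Δ 0.014); 16:9 1.778 (Δ 0.060).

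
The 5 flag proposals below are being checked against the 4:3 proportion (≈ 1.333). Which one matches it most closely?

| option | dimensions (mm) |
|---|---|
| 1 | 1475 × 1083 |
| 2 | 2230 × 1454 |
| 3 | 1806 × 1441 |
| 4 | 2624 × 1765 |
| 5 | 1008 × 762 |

5

Target 4:3 ≈ 1.333.
1: 1.362 (Δ0.029)  2: 1.534 (Δ0.201)  3: 1.253 (Δ0.080)  4: 1.487 (Δ0.154)  5: 1.323 (Δ0.010)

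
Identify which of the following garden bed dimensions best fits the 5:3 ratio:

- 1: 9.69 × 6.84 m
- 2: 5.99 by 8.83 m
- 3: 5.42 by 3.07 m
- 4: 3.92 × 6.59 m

Ratios (long/short): 1 ≈ 1.417; 2 ≈ 1.474; 3 ≈ 1.765; 4 ≈ 1.681.
5:3 ≈ 1.667; option 4 is nearest (Δ 0.014).

4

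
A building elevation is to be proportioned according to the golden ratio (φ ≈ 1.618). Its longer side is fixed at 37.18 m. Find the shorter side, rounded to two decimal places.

22.98 m

golden ratio ≈ 1.61803.
Shorter side = 37.18 ÷ 1.61803 ≈ 22.9786 → 22.98 m.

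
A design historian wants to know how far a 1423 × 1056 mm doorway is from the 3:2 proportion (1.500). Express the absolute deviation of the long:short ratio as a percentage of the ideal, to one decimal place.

Ratio = 1423 / 1056 ≈ 1.3475.
Ideal 3:2 = 1.5000. |1.3475 − 1.5000| / 1.5000 ≈ 10.17% → 10.2%.

10.2%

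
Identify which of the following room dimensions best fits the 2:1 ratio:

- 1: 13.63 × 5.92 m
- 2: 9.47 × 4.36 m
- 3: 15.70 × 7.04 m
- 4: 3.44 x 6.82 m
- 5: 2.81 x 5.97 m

4

Target 2:1 ≈ 2.000.
1: 2.302 (Δ0.302)  2: 2.172 (Δ0.172)  3: 2.230 (Δ0.230)  4: 1.983 (Δ0.017)  5: 2.125 (Δ0.125)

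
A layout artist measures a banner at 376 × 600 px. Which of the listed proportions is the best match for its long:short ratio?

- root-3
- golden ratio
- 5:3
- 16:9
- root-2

Ratio = 600 / 376 ≈ 1.596.
Distances: root-3 1.732 (Δ 0.136); golden ratio 1.618 (Δ 0.022); 5:3 1.667 (Δ 0.071); 16:9 1.778 (Δ 0.182); root-2 1.414 (Δ 0.182).

golden ratio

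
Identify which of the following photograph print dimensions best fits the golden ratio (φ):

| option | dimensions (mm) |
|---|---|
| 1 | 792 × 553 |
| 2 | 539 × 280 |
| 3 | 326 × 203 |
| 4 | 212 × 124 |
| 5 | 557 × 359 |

3

Ratios (long/short): 1 ≈ 1.432; 2 ≈ 1.925; 3 ≈ 1.606; 4 ≈ 1.710; 5 ≈ 1.552.
golden ratio ≈ 1.618; option 3 is nearest (Δ 0.012).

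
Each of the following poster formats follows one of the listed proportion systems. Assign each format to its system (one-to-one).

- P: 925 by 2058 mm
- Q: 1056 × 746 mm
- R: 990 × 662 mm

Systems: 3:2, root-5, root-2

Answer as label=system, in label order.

Ratios: P ≈ 2.225; Q ≈ 1.416; R ≈ 1.495.
Targets: 3:2 ≈ 1.500; root-5 ≈ 2.236; root-2 ≈ 1.414.

P=root-5, Q=root-2, R=3:2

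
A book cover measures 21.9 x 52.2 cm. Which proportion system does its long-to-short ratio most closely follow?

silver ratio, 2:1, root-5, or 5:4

silver ratio

Ratio = 52.2 / 21.9 ≈ 2.384.
Distances: silver ratio 2.414 (Δ 0.030); 2:1 2.000 (Δ 0.384); root-5 2.236 (Δ 0.148); 5:4 1.250 (Δ 1.134).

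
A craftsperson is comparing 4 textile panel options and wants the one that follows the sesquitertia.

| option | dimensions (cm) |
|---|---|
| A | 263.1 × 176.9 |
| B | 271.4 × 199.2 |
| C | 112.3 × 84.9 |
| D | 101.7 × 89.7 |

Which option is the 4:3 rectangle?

C

Target 4:3 ≈ 1.333.
A: 1.487 (Δ0.154)  B: 1.362 (Δ0.029)  C: 1.323 (Δ0.010)  D: 1.134 (Δ0.199)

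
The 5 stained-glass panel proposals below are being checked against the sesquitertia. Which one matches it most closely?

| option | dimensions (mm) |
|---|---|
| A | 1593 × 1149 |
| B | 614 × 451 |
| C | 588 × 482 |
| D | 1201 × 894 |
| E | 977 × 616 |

Target 4:3 ≈ 1.333.
A: 1.386 (Δ0.053)  B: 1.361 (Δ0.028)  C: 1.220 (Δ0.113)  D: 1.343 (Δ0.010)  E: 1.586 (Δ0.253)

D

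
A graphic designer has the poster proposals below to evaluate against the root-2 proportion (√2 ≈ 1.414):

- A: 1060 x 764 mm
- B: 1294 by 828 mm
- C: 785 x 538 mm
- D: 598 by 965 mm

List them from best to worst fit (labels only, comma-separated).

A: 1060/764 ≈ 1.387 → |1.387 − 1.414| = 0.027
B: 1294/828 ≈ 1.563 → |1.563 − 1.414| = 0.149
C: 785/538 ≈ 1.459 → |1.459 − 1.414| = 0.045
D: 965/598 ≈ 1.614 → |1.614 − 1.414| = 0.200

A, C, B, D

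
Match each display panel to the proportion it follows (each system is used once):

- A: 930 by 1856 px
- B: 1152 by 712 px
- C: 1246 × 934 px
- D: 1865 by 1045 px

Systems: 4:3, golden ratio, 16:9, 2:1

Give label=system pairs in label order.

A = 1856/930 ≈ 1.996 → 2:1 (2.000)
B = 1152/712 ≈ 1.618 → golden ratio (1.618)
C = 1246/934 ≈ 1.334 → 4:3 (1.333)
D = 1865/1045 ≈ 1.785 → 16:9 (1.778)

A=2:1, B=golden ratio, C=4:3, D=16:9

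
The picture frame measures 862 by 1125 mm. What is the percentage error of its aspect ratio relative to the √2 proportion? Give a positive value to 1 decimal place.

7.7%

Ratio = 1125 / 862 ≈ 1.3051.
Ideal root-2 ≈ 1.4142. |1.3051 − 1.4142| / 1.4142 ≈ 7.71% → 7.7%.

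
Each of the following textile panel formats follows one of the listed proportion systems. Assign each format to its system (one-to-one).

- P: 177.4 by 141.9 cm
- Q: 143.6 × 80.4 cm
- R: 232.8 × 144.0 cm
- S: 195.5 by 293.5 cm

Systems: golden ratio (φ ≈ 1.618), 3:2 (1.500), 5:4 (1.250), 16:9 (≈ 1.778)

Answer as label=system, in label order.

P = 177.4/141.9 ≈ 1.250 → 5:4 (1.250)
Q = 143.6/80.4 ≈ 1.786 → 16:9 (1.778)
R = 232.8/144.0 ≈ 1.617 → golden ratio (1.618)
S = 293.5/195.5 ≈ 1.501 → 3:2 (1.500)

P=5:4, Q=16:9, R=golden ratio, S=3:2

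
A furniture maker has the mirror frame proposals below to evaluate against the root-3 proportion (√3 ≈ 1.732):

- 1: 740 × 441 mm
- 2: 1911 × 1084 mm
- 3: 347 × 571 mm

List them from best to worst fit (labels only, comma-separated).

2, 1, 3

Ratios: 1 = 740 / 441 ≈ 1.678; 2 = 1911 / 1084 ≈ 1.763; 3 = 571 / 347 ≈ 1.646.
|Δ from 1.732|: 1 0.054; 2 0.031; 3 0.086.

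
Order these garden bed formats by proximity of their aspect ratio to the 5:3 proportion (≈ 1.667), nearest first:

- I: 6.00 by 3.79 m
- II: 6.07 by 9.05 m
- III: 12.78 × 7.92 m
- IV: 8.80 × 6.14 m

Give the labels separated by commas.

III, I, II, IV

I: 6.00/3.79 ≈ 1.583 → |1.583 − 1.667| = 0.084
II: 9.05/6.07 ≈ 1.491 → |1.491 − 1.667| = 0.176
III: 12.78/7.92 ≈ 1.614 → |1.614 − 1.667| = 0.053
IV: 8.80/6.14 ≈ 1.433 → |1.433 − 1.667| = 0.234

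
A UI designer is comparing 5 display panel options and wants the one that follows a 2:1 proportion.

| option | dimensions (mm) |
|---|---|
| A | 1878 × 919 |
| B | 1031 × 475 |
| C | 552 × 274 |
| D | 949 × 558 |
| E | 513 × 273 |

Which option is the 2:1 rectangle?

C

Ratios (long/short): A ≈ 2.044; B ≈ 2.171; C ≈ 2.015; D ≈ 1.701; E ≈ 1.879.
2:1 ≈ 2.000; option C is nearest (Δ 0.015).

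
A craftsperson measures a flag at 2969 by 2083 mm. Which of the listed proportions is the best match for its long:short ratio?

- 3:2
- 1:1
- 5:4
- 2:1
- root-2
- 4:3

root-2

Ratio = 2969 / 2083 ≈ 1.425.
Distances: 3:2 1.500 (Δ 0.075); 1:1 1.000 (Δ 0.425); 5:4 1.250 (Δ 0.175); 2:1 2.000 (Δ 0.575); root-2 1.414 (Δ 0.011); 4:3 1.333 (Δ 0.092).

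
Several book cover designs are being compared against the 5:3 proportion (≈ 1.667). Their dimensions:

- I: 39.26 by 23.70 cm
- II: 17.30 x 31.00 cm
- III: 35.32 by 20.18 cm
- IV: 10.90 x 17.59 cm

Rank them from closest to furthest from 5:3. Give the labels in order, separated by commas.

Ratios: I = 39.26 / 23.70 ≈ 1.657; II = 31.00 / 17.30 ≈ 1.792; III = 35.32 / 20.18 ≈ 1.750; IV = 17.59 / 10.90 ≈ 1.614.
|Δ from 1.667|: I 0.010; II 0.125; III 0.083; IV 0.053.

I, IV, III, II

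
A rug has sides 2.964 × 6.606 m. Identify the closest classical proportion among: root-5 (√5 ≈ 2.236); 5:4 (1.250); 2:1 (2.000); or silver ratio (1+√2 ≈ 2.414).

Ratio = 6.606 / 2.964 ≈ 2.229.
Distances: root-5 2.236 (Δ 0.007); 5:4 1.250 (Δ 0.979); 2:1 2.000 (Δ 0.229); silver ratio 2.414 (Δ 0.185).

root-5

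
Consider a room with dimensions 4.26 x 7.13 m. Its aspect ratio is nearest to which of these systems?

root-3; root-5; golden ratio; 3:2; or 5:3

5:3

7.13/4.26 ≈ 1.674. Nearest candidates are 5:3 (1.667, off by 0.007) and golden ratio (1.618, off by 0.056).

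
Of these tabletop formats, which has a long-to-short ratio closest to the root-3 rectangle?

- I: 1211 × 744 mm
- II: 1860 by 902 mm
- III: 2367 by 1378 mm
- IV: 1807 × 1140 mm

III

Ratios (long/short): I ≈ 1.628; II ≈ 2.062; III ≈ 1.718; IV ≈ 1.585.
root-3 ≈ 1.732; option III is nearest (Δ 0.014).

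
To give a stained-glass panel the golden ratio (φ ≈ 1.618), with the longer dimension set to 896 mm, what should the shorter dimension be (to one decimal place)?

golden ratio ≈ 1.61803.
Shorter side = 896 ÷ 1.61803 ≈ 553.760 → 553.8 mm.

553.8 mm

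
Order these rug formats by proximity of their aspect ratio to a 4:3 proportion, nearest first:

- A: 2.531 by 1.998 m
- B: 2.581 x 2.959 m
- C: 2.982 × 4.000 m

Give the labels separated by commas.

C, A, B

A: 2.531/1.998 ≈ 1.267 → |1.267 − 1.333| = 0.066
B: 2.959/2.581 ≈ 1.146 → |1.146 − 1.333| = 0.187
C: 4.000/2.982 ≈ 1.341 → |1.341 − 1.333| = 0.008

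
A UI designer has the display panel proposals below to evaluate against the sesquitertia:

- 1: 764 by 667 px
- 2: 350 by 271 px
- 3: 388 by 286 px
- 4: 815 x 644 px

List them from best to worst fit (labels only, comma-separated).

Ratios: 1 = 764 / 667 ≈ 1.145; 2 = 350 / 271 ≈ 1.292; 3 = 388 / 286 ≈ 1.357; 4 = 815 / 644 ≈ 1.266.
|Δ from 1.333|: 1 0.188; 2 0.041; 3 0.024; 4 0.067.

3, 2, 4, 1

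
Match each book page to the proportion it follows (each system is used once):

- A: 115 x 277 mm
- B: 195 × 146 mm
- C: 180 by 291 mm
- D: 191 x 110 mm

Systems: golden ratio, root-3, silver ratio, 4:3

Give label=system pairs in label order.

A=silver ratio, B=4:3, C=golden ratio, D=root-3

A = 277/115 ≈ 2.409 → silver ratio (2.414)
B = 195/146 ≈ 1.336 → 4:3 (1.333)
C = 291/180 ≈ 1.617 → golden ratio (1.618)
D = 191/110 ≈ 1.736 → root-3 (1.732)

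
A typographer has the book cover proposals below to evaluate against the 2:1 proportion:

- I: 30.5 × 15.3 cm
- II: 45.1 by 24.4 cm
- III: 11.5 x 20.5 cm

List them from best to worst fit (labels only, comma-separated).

I, II, III

I: 30.5/15.3 ≈ 1.993 → |1.993 − 2.000| = 0.007
II: 45.1/24.4 ≈ 1.848 → |1.848 − 2.000| = 0.152
III: 20.5/11.5 ≈ 1.783 → |1.783 − 2.000| = 0.217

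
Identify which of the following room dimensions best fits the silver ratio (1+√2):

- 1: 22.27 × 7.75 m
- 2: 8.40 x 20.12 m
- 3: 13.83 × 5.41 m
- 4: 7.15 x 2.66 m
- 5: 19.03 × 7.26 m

Ratios (long/short): 1 ≈ 2.874; 2 ≈ 2.395; 3 ≈ 2.556; 4 ≈ 2.688; 5 ≈ 2.621.
silver ratio ≈ 2.414; option 2 is nearest (Δ 0.019).

2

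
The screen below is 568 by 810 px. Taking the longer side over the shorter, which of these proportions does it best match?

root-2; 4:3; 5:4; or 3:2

810/568 ≈ 1.426. Nearest candidates are root-2 (1.414, off by 0.012) and 3:2 (1.500, off by 0.074).

root-2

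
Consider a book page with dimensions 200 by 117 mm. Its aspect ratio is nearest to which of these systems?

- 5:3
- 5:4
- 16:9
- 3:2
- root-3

Ratio = 200 / 117 ≈ 1.709.
Distances: 5:3 1.667 (Δ 0.042); 5:4 1.250 (Δ 0.459); 16:9 1.778 (Δ 0.069); 3:2 1.500 (Δ 0.209); root-3 1.732 (Δ 0.023).

root-3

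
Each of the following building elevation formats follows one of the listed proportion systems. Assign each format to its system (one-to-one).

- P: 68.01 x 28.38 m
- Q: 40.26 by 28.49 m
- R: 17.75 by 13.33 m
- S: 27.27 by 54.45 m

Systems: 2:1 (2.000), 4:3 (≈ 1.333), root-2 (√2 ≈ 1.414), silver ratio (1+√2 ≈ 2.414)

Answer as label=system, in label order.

P = 68.01/28.38 ≈ 2.396 → silver ratio (2.414)
Q = 40.26/28.49 ≈ 1.413 → root-2 (1.414)
R = 17.75/13.33 ≈ 1.332 → 4:3 (1.333)
S = 54.45/27.27 ≈ 1.997 → 2:1 (2.000)

P=silver ratio, Q=root-2, R=4:3, S=2:1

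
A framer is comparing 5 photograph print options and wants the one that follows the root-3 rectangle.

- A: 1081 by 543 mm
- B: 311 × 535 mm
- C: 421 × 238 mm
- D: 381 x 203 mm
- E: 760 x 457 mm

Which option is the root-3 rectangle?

B

Ratios (long/short): A ≈ 1.991; B ≈ 1.720; C ≈ 1.769; D ≈ 1.877; E ≈ 1.663.
root-3 ≈ 1.732; option B is nearest (Δ 0.012).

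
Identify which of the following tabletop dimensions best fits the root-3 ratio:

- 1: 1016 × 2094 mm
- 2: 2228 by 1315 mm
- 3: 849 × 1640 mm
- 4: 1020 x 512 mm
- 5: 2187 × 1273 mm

Ratios (long/short): 1 ≈ 2.061; 2 ≈ 1.694; 3 ≈ 1.932; 4 ≈ 1.992; 5 ≈ 1.718.
root-3 ≈ 1.732; option 5 is nearest (Δ 0.014).

5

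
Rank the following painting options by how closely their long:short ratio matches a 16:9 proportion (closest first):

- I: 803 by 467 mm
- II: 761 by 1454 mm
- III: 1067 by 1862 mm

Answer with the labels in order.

Ratios: I = 803 / 467 ≈ 1.719; II = 1454 / 761 ≈ 1.911; III = 1862 / 1067 ≈ 1.745.
|Δ from 1.778|: I 0.059; II 0.133; III 0.033.

III, I, II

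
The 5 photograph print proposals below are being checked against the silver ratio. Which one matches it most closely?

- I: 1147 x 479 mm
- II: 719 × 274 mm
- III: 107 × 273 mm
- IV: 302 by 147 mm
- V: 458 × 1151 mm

Ratios (long/short): I ≈ 2.395; II ≈ 2.624; III ≈ 2.551; IV ≈ 2.054; V ≈ 2.513.
silver ratio ≈ 2.414; option I is nearest (Δ 0.019).

I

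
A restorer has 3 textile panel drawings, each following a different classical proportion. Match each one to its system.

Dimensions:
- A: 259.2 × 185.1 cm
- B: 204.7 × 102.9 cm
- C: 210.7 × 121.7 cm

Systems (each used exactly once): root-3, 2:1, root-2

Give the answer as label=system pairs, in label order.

A=root-2, B=2:1, C=root-3

A = 259.2/185.1 ≈ 1.400 → root-2 (1.414)
B = 204.7/102.9 ≈ 1.989 → 2:1 (2.000)
C = 210.7/121.7 ≈ 1.731 → root-3 (1.732)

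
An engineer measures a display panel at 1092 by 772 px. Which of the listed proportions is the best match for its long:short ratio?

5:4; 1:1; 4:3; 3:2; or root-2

1092/772 ≈ 1.415. Nearest candidates are root-2 (1.414, off by 0.001) and 4:3 (1.333, off by 0.082).

root-2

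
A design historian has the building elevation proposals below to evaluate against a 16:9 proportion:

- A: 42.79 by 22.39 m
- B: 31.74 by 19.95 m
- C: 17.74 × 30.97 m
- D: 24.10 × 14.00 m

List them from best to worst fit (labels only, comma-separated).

C, D, A, B

A: 42.79/22.39 ≈ 1.911 → |1.911 − 1.778| = 0.133
B: 31.74/19.95 ≈ 1.591 → |1.591 − 1.778| = 0.187
C: 30.97/17.74 ≈ 1.746 → |1.746 − 1.778| = 0.032
D: 24.10/14.00 ≈ 1.721 → |1.721 − 1.778| = 0.057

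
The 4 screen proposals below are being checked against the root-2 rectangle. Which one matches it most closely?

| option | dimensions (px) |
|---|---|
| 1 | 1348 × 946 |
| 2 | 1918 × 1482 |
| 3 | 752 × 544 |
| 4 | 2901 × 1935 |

1

Target root-2 ≈ 1.414.
1: 1.425 (Δ0.011)  2: 1.294 (Δ0.120)  3: 1.382 (Δ0.032)  4: 1.499 (Δ0.085)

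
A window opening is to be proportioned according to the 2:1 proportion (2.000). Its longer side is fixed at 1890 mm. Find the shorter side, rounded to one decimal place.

945.0 mm

2:1 = 2.00000.
Shorter side = 1890 ÷ 2.00000 ≈ 945.000 → 945.0 mm.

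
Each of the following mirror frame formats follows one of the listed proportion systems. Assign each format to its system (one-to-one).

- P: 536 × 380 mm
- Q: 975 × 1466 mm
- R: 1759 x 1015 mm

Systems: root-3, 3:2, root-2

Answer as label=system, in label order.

P=root-2, Q=3:2, R=root-3

P = 536/380 ≈ 1.411 → root-2 (1.414)
Q = 1466/975 ≈ 1.504 → 3:2 (1.500)
R = 1759/1015 ≈ 1.733 → root-3 (1.732)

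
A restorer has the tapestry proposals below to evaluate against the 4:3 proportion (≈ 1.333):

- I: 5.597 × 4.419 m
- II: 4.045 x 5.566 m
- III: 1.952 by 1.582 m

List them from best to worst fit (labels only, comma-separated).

II, I, III

I: 5.597/4.419 ≈ 1.267 → |1.267 − 1.333| = 0.066
II: 5.566/4.045 ≈ 1.376 → |1.376 − 1.333| = 0.043
III: 1.952/1.582 ≈ 1.234 → |1.234 − 1.333| = 0.099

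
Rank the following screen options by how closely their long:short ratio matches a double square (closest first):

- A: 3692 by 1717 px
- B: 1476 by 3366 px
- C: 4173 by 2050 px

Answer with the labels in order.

C, A, B

A: 3692/1717 ≈ 2.150 → |2.150 − 2.000| = 0.150
B: 3366/1476 ≈ 2.280 → |2.280 − 2.000| = 0.280
C: 4173/2050 ≈ 2.036 → |2.036 − 2.000| = 0.036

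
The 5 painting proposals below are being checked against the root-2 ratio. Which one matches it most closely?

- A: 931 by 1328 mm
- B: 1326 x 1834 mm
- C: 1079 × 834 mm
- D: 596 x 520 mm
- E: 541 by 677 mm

Ratios (long/short): A ≈ 1.426; B ≈ 1.383; C ≈ 1.294; D ≈ 1.146; E ≈ 1.251.
root-2 ≈ 1.414; option A is nearest (Δ 0.012).

A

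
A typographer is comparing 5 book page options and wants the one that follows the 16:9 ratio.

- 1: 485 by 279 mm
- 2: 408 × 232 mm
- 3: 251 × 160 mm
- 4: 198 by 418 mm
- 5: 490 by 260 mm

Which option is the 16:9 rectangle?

2

Target 16:9 ≈ 1.778.
1: 1.738 (Δ0.040)  2: 1.759 (Δ0.019)  3: 1.569 (Δ0.209)  4: 2.111 (Δ0.333)  5: 1.885 (Δ0.107)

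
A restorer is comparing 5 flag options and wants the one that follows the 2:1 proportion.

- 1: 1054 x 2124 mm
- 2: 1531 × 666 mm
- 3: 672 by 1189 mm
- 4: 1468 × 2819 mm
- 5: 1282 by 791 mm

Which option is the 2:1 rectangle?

Target 2:1 ≈ 2.000.
1: 2.015 (Δ0.015)  2: 2.299 (Δ0.299)  3: 1.769 (Δ0.231)  4: 1.920 (Δ0.080)  5: 1.621 (Δ0.379)

1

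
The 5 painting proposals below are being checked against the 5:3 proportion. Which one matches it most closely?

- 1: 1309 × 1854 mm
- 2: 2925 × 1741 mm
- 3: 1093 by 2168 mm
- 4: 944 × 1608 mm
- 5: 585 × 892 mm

Target 5:3 ≈ 1.667.
1: 1.416 (Δ0.251)  2: 1.680 (Δ0.013)  3: 1.984 (Δ0.317)  4: 1.703 (Δ0.036)  5: 1.525 (Δ0.142)

2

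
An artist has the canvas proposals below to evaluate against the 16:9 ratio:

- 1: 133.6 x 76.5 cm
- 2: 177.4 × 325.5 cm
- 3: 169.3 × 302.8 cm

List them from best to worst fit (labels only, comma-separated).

3, 1, 2

1: 133.6/76.5 ≈ 1.746 → |1.746 − 1.778| = 0.032
2: 325.5/177.4 ≈ 1.835 → |1.835 − 1.778| = 0.057
3: 302.8/169.3 ≈ 1.789 → |1.789 − 1.778| = 0.011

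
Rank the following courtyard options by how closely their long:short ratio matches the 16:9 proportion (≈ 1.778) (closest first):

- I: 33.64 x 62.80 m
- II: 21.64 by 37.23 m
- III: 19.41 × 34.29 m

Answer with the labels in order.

I: 62.80/33.64 ≈ 1.867 → |1.867 − 1.778| = 0.089
II: 37.23/21.64 ≈ 1.720 → |1.720 − 1.778| = 0.058
III: 34.29/19.41 ≈ 1.767 → |1.767 − 1.778| = 0.011

III, II, I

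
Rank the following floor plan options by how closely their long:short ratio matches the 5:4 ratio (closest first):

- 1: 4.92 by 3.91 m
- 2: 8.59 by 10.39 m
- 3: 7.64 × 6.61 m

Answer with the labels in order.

1, 2, 3

1: 4.92/3.91 ≈ 1.258 → |1.258 − 1.250| = 0.008
2: 10.39/8.59 ≈ 1.210 → |1.210 − 1.250| = 0.040
3: 7.64/6.61 ≈ 1.156 → |1.156 − 1.250| = 0.094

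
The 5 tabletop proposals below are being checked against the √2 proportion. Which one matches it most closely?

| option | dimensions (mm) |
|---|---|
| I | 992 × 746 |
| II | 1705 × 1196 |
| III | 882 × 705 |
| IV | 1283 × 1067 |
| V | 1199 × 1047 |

Target root-2 ≈ 1.414.
I: 1.330 (Δ0.084)  II: 1.426 (Δ0.012)  III: 1.251 (Δ0.163)  IV: 1.202 (Δ0.212)  V: 1.145 (Δ0.269)

II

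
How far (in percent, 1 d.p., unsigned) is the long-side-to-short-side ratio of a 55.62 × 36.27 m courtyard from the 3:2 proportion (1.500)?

2.2%

Ratio = 55.62 / 36.27 ≈ 1.5335.
Ideal 3:2 = 1.5000. |1.5335 − 1.5000| / 1.5000 ≈ 2.23% → 2.2%.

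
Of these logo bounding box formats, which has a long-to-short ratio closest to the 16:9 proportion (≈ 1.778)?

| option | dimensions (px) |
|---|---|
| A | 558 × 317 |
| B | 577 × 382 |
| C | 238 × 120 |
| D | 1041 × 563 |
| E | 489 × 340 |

A

Target 16:9 ≈ 1.778.
A: 1.760 (Δ0.018)  B: 1.510 (Δ0.268)  C: 1.983 (Δ0.205)  D: 1.849 (Δ0.071)  E: 1.438 (Δ0.340)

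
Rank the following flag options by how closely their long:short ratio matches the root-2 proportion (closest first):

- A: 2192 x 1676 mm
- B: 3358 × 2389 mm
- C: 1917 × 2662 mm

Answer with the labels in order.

Ratios: A = 2192 / 1676 ≈ 1.308; B = 3358 / 2389 ≈ 1.406; C = 2662 / 1917 ≈ 1.389.
|Δ from 1.414|: A 0.106; B 0.008; C 0.025.

B, C, A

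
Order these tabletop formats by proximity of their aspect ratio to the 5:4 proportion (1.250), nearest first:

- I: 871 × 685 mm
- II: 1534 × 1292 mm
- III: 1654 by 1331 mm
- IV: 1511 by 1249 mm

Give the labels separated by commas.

Ratios: I = 871 / 685 ≈ 1.272; II = 1534 / 1292 ≈ 1.187; III = 1654 / 1331 ≈ 1.243; IV = 1511 / 1249 ≈ 1.210.
|Δ from 1.250|: I 0.022; II 0.063; III 0.007; IV 0.040.

III, I, IV, II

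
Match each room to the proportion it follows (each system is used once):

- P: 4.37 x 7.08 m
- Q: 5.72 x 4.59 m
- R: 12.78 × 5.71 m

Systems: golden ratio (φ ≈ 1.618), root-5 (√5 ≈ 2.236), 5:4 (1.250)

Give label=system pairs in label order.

P=golden ratio, Q=5:4, R=root-5

Ratios: P ≈ 1.620; Q ≈ 1.246; R ≈ 2.238.
Targets: golden ratio ≈ 1.618; root-5 ≈ 2.236; 5:4 ≈ 1.250.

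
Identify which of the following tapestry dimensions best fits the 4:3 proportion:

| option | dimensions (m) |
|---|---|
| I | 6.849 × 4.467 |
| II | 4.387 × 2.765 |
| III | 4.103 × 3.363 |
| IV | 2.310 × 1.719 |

Target 4:3 ≈ 1.333.
I: 1.533 (Δ0.200)  II: 1.587 (Δ0.254)  III: 1.220 (Δ0.113)  IV: 1.344 (Δ0.011)

IV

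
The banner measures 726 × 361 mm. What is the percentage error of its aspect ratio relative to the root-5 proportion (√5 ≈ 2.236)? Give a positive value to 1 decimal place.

Ratio = 726 / 361 ≈ 2.0111.
Ideal root-5 ≈ 2.2361. |2.0111 − 2.2361| / 2.2361 ≈ 10.06% → 10.1%.

10.1%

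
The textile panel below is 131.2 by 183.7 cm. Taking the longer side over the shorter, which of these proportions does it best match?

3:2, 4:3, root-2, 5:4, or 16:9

Ratio = 183.7 / 131.2 ≈ 1.400.
Distances: 3:2 1.500 (Δ 0.100); 4:3 1.333 (Δ 0.067); root-2 1.414 (Δ 0.014); 5:4 1.250 (Δ 0.150); 16:9 1.778 (Δ 0.378).

root-2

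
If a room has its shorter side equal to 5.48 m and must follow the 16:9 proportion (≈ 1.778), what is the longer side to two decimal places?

16:9 ≈ 1.77778.
Longer side = 5.48 × 1.77778 ≈ 9.7422 → 9.74 m.

9.74 m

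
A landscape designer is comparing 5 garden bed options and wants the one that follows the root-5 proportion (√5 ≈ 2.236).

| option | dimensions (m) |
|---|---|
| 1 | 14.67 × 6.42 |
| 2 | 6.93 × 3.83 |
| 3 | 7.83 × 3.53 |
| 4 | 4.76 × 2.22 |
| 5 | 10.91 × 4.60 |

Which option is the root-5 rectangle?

3

Ratios (long/short): 1 ≈ 2.285; 2 ≈ 1.809; 3 ≈ 2.218; 4 ≈ 2.144; 5 ≈ 2.372.
root-5 ≈ 2.236; option 3 is nearest (Δ 0.018).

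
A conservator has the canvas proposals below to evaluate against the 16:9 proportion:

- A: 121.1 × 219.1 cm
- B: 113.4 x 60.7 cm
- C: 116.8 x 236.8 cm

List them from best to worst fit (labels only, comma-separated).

Ratios: A = 219.1 / 121.1 ≈ 1.809; B = 113.4 / 60.7 ≈ 1.868; C = 236.8 / 116.8 ≈ 2.027.
|Δ from 1.778|: A 0.031; B 0.090; C 0.249.

A, B, C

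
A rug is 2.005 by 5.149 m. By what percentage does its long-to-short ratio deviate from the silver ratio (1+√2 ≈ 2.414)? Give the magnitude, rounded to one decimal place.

6.4%

Ratio = 5.149 / 2.005 ≈ 2.5681.
Ideal silver ratio ≈ 2.4142. |2.5681 − 2.4142| / 2.4142 ≈ 6.37% → 6.4%.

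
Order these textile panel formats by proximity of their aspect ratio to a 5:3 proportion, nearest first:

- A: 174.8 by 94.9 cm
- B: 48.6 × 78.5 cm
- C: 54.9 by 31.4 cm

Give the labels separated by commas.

B, C, A

A: 174.8/94.9 ≈ 1.842 → |1.842 − 1.667| = 0.175
B: 78.5/48.6 ≈ 1.615 → |1.615 − 1.667| = 0.052
C: 54.9/31.4 ≈ 1.748 → |1.748 − 1.667| = 0.081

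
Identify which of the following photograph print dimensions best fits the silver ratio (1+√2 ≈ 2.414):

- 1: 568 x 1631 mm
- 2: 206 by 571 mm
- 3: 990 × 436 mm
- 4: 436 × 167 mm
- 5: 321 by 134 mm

Ratios (long/short): 1 ≈ 2.871; 2 ≈ 2.772; 3 ≈ 2.271; 4 ≈ 2.611; 5 ≈ 2.396.
silver ratio ≈ 2.414; option 5 is nearest (Δ 0.018).

5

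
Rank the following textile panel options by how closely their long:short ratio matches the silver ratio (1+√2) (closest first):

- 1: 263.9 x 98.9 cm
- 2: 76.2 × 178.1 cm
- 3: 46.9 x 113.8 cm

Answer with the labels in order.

1: 263.9/98.9 ≈ 2.668 → |2.668 − 2.414| = 0.254
2: 178.1/76.2 ≈ 2.337 → |2.337 − 2.414| = 0.077
3: 113.8/46.9 ≈ 2.426 → |2.426 − 2.414| = 0.012

3, 2, 1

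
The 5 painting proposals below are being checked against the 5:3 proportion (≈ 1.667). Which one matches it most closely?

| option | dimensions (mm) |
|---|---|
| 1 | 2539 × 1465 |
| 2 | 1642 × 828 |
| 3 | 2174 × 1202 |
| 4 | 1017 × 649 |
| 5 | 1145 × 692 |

5

Ratios (long/short): 1 ≈ 1.733; 2 ≈ 1.983; 3 ≈ 1.809; 4 ≈ 1.567; 5 ≈ 1.655.
5:3 ≈ 1.667; option 5 is nearest (Δ 0.012).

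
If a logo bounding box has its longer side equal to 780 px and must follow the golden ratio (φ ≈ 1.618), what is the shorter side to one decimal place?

482.1 px

golden ratio ≈ 1.61803.
Shorter side = 780 ÷ 1.61803 ≈ 482.068 → 482.1 px.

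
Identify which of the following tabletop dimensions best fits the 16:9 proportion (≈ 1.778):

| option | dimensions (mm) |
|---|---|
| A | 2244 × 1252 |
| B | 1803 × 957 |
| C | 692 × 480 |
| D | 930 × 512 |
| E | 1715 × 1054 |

Target 16:9 ≈ 1.778.
A: 1.792 (Δ0.014)  B: 1.884 (Δ0.106)  C: 1.442 (Δ0.336)  D: 1.816 (Δ0.038)  E: 1.627 (Δ0.151)

A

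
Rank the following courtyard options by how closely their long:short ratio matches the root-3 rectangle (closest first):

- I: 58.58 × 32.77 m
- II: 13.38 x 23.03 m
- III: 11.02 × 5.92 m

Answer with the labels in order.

Ratios: I = 58.58 / 32.77 ≈ 1.788; II = 23.03 / 13.38 ≈ 1.721; III = 11.02 / 5.92 ≈ 1.861.
|Δ from 1.732|: I 0.056; II 0.011; III 0.129.

II, I, III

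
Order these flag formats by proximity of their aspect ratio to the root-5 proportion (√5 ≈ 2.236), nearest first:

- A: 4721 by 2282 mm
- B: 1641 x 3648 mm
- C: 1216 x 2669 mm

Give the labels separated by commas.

B, C, A

Ratios: A = 4721 / 2282 ≈ 2.069; B = 3648 / 1641 ≈ 2.223; C = 2669 / 1216 ≈ 2.195.
|Δ from 2.236|: A 0.167; B 0.013; C 0.041.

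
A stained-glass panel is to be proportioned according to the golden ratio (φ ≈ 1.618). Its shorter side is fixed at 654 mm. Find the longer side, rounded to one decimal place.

1058.2 mm

golden ratio ≈ 1.61803.
Longer side = 654 × 1.61803 ≈ 1058.192 → 1058.2 mm.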